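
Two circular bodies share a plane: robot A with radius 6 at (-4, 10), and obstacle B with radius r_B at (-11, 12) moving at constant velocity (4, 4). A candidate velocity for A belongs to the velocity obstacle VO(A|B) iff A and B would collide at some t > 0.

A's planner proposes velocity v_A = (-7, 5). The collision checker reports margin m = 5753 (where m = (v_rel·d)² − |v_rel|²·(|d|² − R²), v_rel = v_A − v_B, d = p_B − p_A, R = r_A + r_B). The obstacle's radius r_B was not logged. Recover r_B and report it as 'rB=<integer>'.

m = 5753
d = (-7, 2);  v_rel = (-11, 1),  |v_rel|² = 122
v_rel×d = (-11)·(2) − (1)·(-7) = -15
since m = R²·122 − (-15)²:  R² = (225 + 5753) / 122 = 49
R = √49 = 7  ⇒  r_B = 7 − 6 = 1

rB=1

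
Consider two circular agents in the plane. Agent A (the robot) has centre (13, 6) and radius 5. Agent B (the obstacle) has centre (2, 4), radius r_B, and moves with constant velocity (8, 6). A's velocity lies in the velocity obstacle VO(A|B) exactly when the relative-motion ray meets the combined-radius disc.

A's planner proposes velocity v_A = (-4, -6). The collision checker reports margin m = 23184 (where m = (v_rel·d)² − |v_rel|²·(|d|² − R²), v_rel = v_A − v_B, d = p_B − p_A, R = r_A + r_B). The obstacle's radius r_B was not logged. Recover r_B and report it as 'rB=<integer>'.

m = 23184
d = (-11, -2);  v_rel = (-12, -12),  |v_rel|² = 288
v_rel×d = (-12)·(-2) − (-12)·(-11) = -108
since m = R²·288 − (-108)²:  R² = (11664 + 23184) / 288 = 121
R = √121 = 11  ⇒  r_B = 11 − 5 = 6

rB=6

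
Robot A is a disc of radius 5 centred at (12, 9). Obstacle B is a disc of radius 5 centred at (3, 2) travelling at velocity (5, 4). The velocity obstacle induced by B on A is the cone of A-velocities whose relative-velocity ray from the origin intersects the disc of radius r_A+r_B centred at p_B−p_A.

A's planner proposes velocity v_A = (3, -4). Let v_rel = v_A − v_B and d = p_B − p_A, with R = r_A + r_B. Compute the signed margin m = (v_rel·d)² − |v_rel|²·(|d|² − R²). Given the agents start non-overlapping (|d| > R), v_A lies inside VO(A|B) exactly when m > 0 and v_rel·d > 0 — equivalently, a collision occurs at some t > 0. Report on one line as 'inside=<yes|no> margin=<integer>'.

d = (-9, -7),  |d|² = 130;  R = 5+5 = 10,  c = 130−10² = 30
v_rel = (-2, -8),  |v_rel|² = 68;  v_rel·d = (-2)·(-9) + (-8)·(-7) = 74
68·t² − 148·t + 30 = 0  ⇒  m = 74² − 68·30 = 3436
m = 3436 > 0,  v_rel·d = 74 > 0  ⇒  inside

inside=yes margin=3436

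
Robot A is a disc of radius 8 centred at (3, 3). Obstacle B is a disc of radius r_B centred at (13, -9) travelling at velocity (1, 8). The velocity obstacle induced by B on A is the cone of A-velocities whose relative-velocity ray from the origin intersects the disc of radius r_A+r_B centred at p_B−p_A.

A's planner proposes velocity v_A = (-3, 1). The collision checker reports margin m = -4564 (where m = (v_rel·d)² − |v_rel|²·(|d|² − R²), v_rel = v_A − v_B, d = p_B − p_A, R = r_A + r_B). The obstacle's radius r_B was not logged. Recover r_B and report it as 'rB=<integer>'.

m = -4564
d = (10, -12);  v_rel = (-4, -7),  |v_rel|² = 65
v_rel×d = (-4)·(-12) − (-7)·(10) = 118
since m = R²·65 − 118²:  R² = (13924 + -4564) / 65 = 144
R = √144 = 12  ⇒  r_B = 12 − 8 = 4

rB=4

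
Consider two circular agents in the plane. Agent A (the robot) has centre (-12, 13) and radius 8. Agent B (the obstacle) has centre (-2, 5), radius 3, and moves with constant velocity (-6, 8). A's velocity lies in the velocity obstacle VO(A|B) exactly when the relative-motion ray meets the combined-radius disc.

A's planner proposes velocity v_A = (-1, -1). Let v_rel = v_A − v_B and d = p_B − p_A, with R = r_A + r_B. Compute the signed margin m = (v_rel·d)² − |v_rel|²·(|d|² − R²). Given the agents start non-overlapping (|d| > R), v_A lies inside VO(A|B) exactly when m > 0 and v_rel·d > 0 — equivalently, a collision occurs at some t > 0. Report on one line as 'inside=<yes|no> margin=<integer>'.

d = (10, -8),  |d|² = 164;  R = 8+3 = 11,  c = 164−11² = 43
v_rel = (5, -9),  |v_rel|² = 106;  v_rel·d = (5)·(10) + (-9)·(-8) = 122
106·t² − 244·t + 43 = 0  ⇒  m = 122² − 106·43 = 10326
m = 10326 > 0,  v_rel·d = 122 > 0  ⇒  inside

inside=yes margin=10326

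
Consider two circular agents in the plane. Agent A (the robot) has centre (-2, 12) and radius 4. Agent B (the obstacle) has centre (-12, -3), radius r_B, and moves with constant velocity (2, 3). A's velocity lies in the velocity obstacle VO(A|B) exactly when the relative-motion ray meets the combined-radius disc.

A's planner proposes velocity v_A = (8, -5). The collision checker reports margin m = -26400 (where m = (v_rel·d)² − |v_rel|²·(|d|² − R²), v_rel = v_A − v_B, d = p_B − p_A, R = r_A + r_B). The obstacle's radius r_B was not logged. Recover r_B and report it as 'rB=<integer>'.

m = -26400
d = (-10, -15);  v_rel = (6, -8),  |v_rel|² = 100
v_rel×d = (6)·(-15) − (-8)·(-10) = -170
since m = R²·100 − (-170)²:  R² = (28900 + -26400) / 100 = 25
R = √25 = 5  ⇒  r_B = 5 − 4 = 1

rB=1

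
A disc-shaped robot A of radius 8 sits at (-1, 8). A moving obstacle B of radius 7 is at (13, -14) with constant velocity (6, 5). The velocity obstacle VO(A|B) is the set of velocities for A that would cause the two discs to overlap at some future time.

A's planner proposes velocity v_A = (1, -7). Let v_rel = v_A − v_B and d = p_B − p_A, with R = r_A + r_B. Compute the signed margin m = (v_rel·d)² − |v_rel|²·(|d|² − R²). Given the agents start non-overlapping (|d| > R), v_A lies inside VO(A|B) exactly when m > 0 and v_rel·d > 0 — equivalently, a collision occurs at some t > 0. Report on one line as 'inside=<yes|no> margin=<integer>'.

d = (14, -22),  |d|² = 680;  R = 8+7 = 15,  c = 680−15² = 455
v_rel = (-5, -12),  |v_rel|² = 169;  v_rel·d = (-5)·(14) + (-12)·(-22) = 194
169·t² − 388·t + 455 = 0  ⇒  m = 194² − 169·455 = -39259
m = -39259 < 0,  v_rel·d = 194 > 0  ⇒  outside

inside=no margin=-39259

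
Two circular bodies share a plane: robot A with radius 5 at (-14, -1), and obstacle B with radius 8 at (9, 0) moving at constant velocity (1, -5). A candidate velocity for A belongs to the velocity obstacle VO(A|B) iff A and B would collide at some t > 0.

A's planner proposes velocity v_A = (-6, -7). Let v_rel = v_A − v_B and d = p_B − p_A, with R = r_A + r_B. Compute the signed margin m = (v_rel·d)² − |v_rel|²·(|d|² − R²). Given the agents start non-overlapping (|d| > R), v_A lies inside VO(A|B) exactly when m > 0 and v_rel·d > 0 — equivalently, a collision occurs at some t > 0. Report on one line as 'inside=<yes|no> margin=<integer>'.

d = (23, 1),  |d|² = 530;  R = 5+8 = 13,  c = 530−13² = 361
v_rel = (-7, -2),  |v_rel|² = 53;  v_rel·d = (-7)·(23) + (-2)·(1) = -163
53·t² + 326·t + 361 = 0  ⇒  m = (-163)² − 53·361 = 7436
m = 7436 > 0,  v_rel·d = -163 < 0  ⇒  outside

inside=no margin=7436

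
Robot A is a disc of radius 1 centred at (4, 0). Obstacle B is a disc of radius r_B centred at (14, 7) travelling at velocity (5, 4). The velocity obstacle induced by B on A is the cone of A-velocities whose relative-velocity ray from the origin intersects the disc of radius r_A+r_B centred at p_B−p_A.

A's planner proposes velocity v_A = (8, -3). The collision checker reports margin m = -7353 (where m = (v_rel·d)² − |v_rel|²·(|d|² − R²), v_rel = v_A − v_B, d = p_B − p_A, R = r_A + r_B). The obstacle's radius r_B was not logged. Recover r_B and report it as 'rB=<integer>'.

m = -7353
d = (10, 7);  v_rel = (3, -7),  |v_rel|² = 58
v_rel×d = (3)·(7) − (-7)·(10) = 91
since m = R²·58 − 91²:  R² = (8281 + -7353) / 58 = 16
R = √16 = 4  ⇒  r_B = 4 − 1 = 3

rB=3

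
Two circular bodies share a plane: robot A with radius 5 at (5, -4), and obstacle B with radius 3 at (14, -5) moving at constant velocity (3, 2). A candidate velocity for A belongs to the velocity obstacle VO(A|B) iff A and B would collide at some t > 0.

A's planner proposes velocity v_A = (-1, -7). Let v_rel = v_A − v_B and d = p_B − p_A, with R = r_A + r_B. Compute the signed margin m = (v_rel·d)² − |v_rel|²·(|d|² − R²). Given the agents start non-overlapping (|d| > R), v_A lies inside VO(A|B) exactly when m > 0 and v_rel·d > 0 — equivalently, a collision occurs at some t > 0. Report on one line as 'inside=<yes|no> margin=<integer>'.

d = (9, -1),  |d|² = 82;  R = 5+3 = 8,  c = 82−8² = 18
v_rel = (-4, -9),  |v_rel|² = 97;  v_rel·d = (-4)·(9) + (-9)·(-1) = -27
97·t² + 54·t + 18 = 0  ⇒  m = (-27)² − 97·18 = -1017
m = -1017 < 0,  v_rel·d = -27 < 0  ⇒  outside

inside=no margin=-1017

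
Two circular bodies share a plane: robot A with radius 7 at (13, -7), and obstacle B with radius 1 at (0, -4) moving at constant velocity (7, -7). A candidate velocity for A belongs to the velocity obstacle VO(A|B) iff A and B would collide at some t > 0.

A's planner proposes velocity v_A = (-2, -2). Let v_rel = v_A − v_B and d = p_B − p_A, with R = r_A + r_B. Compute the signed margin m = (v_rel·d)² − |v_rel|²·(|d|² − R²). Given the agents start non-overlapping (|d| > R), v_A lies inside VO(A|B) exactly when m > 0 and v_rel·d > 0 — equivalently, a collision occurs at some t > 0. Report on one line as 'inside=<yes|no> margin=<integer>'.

d = (-13, 3),  |d|² = 178;  R = 7+1 = 8,  c = 178−8² = 114
v_rel = (-9, 5),  |v_rel|² = 106;  v_rel·d = (-9)·(-13) + (5)·(3) = 132
106·t² − 264·t + 114 = 0  ⇒  m = 132² − 106·114 = 5340
m = 5340 > 0,  v_rel·d = 132 > 0  ⇒  inside

inside=yes margin=5340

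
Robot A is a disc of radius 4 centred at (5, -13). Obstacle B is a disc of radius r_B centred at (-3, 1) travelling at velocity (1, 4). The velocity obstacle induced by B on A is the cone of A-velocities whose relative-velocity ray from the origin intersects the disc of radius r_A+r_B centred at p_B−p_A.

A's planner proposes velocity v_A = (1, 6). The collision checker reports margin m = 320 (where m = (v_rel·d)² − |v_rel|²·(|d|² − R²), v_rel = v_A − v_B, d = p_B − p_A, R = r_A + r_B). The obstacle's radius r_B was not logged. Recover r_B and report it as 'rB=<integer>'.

m = 320
d = (-8, 14);  v_rel = (0, 2),  |v_rel|² = 4
v_rel×d = (0)·(14) − (2)·(-8) = 16
since m = R²·4 − 16²:  R² = (256 + 320) / 4 = 144
R = √144 = 12  ⇒  r_B = 12 − 4 = 8

rB=8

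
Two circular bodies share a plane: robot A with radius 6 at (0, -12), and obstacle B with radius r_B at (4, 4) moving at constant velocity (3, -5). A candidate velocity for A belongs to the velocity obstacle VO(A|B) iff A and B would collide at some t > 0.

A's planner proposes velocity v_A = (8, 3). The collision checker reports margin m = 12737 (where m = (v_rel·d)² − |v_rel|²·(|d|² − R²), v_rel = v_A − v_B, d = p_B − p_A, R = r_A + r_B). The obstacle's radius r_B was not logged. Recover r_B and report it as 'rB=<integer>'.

m = 12737
d = (4, 16);  v_rel = (5, 8),  |v_rel|² = 89
v_rel×d = (5)·(16) − (8)·(4) = 48
since m = R²·89 − 48²:  R² = (2304 + 12737) / 89 = 169
R = √169 = 13  ⇒  r_B = 13 − 6 = 7

rB=7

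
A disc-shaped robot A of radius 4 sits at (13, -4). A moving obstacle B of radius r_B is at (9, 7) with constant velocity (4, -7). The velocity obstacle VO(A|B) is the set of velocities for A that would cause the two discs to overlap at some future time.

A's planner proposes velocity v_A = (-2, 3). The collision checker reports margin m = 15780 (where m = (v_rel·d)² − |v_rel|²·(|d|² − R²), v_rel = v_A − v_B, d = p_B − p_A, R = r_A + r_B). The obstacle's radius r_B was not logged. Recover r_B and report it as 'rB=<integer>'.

m = 15780
d = (-4, 11);  v_rel = (-6, 10),  |v_rel|² = 136
v_rel×d = (-6)·(11) − (10)·(-4) = -26
since m = R²·136 − (-26)²:  R² = (676 + 15780) / 136 = 121
R = √121 = 11  ⇒  r_B = 11 − 4 = 7

rB=7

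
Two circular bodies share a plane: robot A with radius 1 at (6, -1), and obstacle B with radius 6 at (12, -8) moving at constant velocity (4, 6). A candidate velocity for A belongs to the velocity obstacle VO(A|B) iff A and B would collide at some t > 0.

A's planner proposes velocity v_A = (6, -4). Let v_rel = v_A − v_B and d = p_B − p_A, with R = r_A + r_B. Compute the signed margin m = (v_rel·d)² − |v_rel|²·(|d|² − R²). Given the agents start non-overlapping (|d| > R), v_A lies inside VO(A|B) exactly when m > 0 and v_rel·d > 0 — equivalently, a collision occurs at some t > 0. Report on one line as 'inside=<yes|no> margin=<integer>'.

d = (6, -7),  |d|² = 85;  R = 1+6 = 7,  c = 85−7² = 36
v_rel = (2, -10),  |v_rel|² = 104;  v_rel·d = (2)·(6) + (-10)·(-7) = 82
104·t² − 164·t + 36 = 0  ⇒  m = 82² − 104·36 = 2980
m = 2980 > 0,  v_rel·d = 82 > 0  ⇒  inside

inside=yes margin=2980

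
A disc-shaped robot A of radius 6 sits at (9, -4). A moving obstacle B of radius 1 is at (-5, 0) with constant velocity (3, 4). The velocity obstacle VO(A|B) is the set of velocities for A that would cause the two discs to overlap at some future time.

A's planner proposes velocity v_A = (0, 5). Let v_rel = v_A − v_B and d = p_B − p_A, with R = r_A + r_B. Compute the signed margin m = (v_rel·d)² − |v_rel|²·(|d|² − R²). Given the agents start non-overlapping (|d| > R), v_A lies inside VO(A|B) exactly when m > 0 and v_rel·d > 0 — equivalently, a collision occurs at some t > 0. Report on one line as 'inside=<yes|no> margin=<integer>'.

d = (-14, 4),  |d|² = 212;  R = 6+1 = 7,  c = 212−7² = 163
v_rel = (-3, 1),  |v_rel|² = 10;  v_rel·d = (-3)·(-14) + (1)·(4) = 46
10·t² − 92·t + 163 = 0  ⇒  m = 46² − 10·163 = 486
m = 486 > 0,  v_rel·d = 46 > 0  ⇒  inside

inside=yes margin=486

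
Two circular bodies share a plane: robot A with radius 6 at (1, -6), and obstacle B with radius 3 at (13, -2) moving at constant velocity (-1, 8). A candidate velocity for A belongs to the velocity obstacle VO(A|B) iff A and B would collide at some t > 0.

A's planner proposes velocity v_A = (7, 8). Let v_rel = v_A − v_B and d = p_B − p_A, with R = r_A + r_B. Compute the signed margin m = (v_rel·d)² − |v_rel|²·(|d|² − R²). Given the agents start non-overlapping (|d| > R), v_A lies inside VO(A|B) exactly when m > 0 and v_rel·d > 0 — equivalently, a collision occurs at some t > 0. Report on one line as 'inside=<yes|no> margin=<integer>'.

d = (12, 4),  |d|² = 160;  R = 6+3 = 9,  c = 160−9² = 79
v_rel = (8, 0),  |v_rel|² = 64;  v_rel·d = (8)·(12) + (0)·(4) = 96
64·t² − 192·t + 79 = 0  ⇒  m = 96² − 64·79 = 4160
m = 4160 > 0,  v_rel·d = 96 > 0  ⇒  inside

inside=yes margin=4160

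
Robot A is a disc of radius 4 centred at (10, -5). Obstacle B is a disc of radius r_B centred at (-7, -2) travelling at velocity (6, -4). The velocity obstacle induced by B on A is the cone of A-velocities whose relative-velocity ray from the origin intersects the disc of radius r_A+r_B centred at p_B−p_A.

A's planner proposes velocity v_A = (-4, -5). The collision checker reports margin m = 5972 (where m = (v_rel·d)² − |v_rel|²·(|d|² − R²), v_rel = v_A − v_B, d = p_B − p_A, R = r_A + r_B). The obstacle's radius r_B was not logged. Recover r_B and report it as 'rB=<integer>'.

m = 5972
d = (-17, 3);  v_rel = (-10, -1),  |v_rel|² = 101
v_rel×d = (-10)·(3) − (-1)·(-17) = -47
since m = R²·101 − (-47)²:  R² = (2209 + 5972) / 101 = 81
R = √81 = 9  ⇒  r_B = 9 − 4 = 5

rB=5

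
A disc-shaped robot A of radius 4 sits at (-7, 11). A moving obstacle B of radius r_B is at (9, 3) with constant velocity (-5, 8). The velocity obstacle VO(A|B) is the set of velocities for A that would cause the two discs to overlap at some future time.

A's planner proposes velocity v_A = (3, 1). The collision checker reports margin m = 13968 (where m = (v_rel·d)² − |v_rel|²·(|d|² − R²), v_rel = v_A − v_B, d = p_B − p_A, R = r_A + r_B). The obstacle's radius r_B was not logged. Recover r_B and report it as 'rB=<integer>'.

m = 13968
d = (16, -8);  v_rel = (8, -7),  |v_rel|² = 113
v_rel×d = (8)·(-8) − (-7)·(16) = 48
since m = R²·113 − 48²:  R² = (2304 + 13968) / 113 = 144
R = √144 = 12  ⇒  r_B = 12 − 4 = 8

rB=8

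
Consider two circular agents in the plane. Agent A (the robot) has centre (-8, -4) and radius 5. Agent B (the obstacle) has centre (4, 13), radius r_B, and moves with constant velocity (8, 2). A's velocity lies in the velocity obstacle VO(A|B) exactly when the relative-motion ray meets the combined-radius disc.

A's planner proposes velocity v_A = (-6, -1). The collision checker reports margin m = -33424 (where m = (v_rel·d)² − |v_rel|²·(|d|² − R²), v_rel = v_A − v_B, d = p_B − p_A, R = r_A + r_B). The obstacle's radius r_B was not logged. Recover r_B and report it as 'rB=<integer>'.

m = -33424
d = (12, 17);  v_rel = (-14, -3),  |v_rel|² = 205
v_rel×d = (-14)·(17) − (-3)·(12) = -202
since m = R²·205 − (-202)²:  R² = (40804 + -33424) / 205 = 36
R = √36 = 6  ⇒  r_B = 6 − 5 = 1

rB=1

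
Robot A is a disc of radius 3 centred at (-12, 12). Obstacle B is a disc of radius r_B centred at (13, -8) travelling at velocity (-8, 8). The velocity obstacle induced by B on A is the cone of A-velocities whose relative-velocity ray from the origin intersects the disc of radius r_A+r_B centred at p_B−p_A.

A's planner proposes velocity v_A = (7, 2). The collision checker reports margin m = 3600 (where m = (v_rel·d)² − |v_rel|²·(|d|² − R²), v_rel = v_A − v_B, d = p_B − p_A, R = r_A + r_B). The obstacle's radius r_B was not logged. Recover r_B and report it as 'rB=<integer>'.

m = 3600
d = (25, -20);  v_rel = (15, -6),  |v_rel|² = 261
v_rel×d = (15)·(-20) − (-6)·(25) = -150
since m = R²·261 − (-150)²:  R² = (22500 + 3600) / 261 = 100
R = √100 = 10  ⇒  r_B = 10 − 3 = 7

rB=7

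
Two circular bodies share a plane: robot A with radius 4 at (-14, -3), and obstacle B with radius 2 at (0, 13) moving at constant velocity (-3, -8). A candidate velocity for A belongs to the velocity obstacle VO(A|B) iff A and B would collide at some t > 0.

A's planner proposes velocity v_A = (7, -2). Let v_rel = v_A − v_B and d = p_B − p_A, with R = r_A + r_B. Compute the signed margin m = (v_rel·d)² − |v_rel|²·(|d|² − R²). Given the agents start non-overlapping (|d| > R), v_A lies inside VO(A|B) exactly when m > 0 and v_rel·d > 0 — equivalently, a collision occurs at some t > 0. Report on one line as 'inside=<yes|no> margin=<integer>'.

d = (14, 16),  |d|² = 452;  R = 4+2 = 6,  c = 452−6² = 416
v_rel = (10, 6),  |v_rel|² = 136;  v_rel·d = (10)·(14) + (6)·(16) = 236
136·t² − 472·t + 416 = 0  ⇒  m = 236² − 136·416 = -880
m = -880 < 0,  v_rel·d = 236 > 0  ⇒  outside

inside=no margin=-880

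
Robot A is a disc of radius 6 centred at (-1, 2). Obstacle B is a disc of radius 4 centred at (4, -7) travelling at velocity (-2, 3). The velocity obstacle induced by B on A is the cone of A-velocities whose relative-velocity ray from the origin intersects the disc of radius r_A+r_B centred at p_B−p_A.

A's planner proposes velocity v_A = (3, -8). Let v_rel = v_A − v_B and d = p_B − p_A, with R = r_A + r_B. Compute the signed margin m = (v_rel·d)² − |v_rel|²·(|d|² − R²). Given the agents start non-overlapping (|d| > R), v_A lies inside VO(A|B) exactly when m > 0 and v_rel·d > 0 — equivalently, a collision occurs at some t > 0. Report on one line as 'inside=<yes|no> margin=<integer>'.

d = (5, -9),  |d|² = 106;  R = 6+4 = 10,  c = 106−10² = 6
v_rel = (5, -11),  |v_rel|² = 146;  v_rel·d = (5)·(5) + (-11)·(-9) = 124
146·t² − 248·t + 6 = 0  ⇒  m = 124² − 146·6 = 14500
m = 14500 > 0,  v_rel·d = 124 > 0  ⇒  inside

inside=yes margin=14500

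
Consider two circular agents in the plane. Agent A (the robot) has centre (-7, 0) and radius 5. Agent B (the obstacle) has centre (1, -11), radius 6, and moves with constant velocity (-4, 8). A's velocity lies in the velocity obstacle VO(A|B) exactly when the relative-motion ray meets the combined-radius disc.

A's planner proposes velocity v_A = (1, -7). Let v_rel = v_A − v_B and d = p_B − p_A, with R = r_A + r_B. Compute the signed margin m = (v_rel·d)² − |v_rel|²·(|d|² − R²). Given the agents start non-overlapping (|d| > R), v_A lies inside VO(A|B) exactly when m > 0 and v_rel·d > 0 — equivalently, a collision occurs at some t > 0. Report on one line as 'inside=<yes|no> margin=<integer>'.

d = (8, -11),  |d|² = 185;  R = 5+6 = 11,  c = 185−11² = 64
v_rel = (5, -15),  |v_rel|² = 250;  v_rel·d = (5)·(8) + (-15)·(-11) = 205
250·t² − 410·t + 64 = 0  ⇒  m = 205² − 250·64 = 26025
m = 26025 > 0,  v_rel·d = 205 > 0  ⇒  inside

inside=yes margin=26025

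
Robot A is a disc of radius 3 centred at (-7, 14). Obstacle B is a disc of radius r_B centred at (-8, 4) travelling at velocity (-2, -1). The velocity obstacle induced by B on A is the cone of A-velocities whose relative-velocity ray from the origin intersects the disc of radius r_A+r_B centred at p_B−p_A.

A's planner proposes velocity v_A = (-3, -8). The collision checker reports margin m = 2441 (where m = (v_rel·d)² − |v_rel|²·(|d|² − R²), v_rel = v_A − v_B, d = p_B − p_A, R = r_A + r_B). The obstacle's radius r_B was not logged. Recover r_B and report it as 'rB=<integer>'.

m = 2441
d = (-1, -10);  v_rel = (-1, -7),  |v_rel|² = 50
v_rel×d = (-1)·(-10) − (-7)·(-1) = 3
since m = R²·50 − 3²:  R² = (9 + 2441) / 50 = 49
R = √49 = 7  ⇒  r_B = 7 − 3 = 4

rB=4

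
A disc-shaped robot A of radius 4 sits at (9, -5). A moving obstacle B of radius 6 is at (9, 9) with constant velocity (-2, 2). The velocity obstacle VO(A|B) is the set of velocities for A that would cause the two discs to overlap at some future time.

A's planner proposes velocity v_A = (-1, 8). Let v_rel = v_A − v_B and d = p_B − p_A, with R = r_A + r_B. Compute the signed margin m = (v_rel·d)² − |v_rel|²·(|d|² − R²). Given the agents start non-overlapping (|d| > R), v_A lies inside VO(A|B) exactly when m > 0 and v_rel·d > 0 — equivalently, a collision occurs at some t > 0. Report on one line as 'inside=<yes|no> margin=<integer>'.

d = (0, 14),  |d|² = 196;  R = 4+6 = 10,  c = 196−10² = 96
v_rel = (1, 6),  |v_rel|² = 37;  v_rel·d = (1)·(0) + (6)·(14) = 84
37·t² − 168·t + 96 = 0  ⇒  m = 84² − 37·96 = 3504
m = 3504 > 0,  v_rel·d = 84 > 0  ⇒  inside

inside=yes margin=3504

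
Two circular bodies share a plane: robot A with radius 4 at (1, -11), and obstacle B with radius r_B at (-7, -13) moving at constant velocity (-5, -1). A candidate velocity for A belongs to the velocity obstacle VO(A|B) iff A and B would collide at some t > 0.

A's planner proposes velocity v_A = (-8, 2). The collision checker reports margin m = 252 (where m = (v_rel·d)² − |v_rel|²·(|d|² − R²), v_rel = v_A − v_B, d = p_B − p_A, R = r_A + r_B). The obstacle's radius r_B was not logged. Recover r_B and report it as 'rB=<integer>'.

m = 252
d = (-8, -2);  v_rel = (-3, 3),  |v_rel|² = 18
v_rel×d = (-3)·(-2) − (3)·(-8) = 30
since m = R²·18 − 30²:  R² = (900 + 252) / 18 = 64
R = √64 = 8  ⇒  r_B = 8 − 4 = 4

rB=4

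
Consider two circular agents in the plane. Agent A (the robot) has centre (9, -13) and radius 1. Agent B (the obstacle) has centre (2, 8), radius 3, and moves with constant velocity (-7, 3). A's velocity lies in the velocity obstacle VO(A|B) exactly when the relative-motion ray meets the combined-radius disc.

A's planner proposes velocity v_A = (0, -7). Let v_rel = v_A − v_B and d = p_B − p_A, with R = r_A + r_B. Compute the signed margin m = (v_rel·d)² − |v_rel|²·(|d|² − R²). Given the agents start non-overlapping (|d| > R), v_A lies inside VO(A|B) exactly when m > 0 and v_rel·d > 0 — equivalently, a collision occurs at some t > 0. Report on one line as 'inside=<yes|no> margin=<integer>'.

d = (-7, 21),  |d|² = 490;  R = 1+3 = 4,  c = 490−4² = 474
v_rel = (7, -10),  |v_rel|² = 149;  v_rel·d = (7)·(-7) + (-10)·(21) = -259
149·t² + 518·t + 474 = 0  ⇒  m = (-259)² − 149·474 = -3545
m = -3545 < 0,  v_rel·d = -259 < 0  ⇒  outside

inside=no margin=-3545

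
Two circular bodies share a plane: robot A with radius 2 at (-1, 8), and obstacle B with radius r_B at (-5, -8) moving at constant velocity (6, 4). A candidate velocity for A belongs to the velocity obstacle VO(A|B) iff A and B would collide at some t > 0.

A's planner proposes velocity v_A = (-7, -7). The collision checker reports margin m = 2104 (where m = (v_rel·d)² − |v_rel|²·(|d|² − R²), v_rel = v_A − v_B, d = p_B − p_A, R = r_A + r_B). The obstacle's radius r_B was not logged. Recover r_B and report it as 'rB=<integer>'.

m = 2104
d = (-4, -16);  v_rel = (-13, -11),  |v_rel|² = 290
v_rel×d = (-13)·(-16) − (-11)·(-4) = 164
since m = R²·290 − 164²:  R² = (26896 + 2104) / 290 = 100
R = √100 = 10  ⇒  r_B = 10 − 2 = 8

rB=8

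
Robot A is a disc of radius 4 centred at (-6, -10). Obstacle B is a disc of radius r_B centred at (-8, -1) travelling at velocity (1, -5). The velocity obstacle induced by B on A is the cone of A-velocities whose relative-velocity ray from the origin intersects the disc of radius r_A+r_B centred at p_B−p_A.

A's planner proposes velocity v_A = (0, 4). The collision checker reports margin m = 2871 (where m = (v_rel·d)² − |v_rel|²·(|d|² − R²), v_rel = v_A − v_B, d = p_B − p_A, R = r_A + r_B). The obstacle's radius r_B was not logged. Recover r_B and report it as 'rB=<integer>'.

m = 2871
d = (-2, 9);  v_rel = (-1, 9),  |v_rel|² = 82
v_rel×d = (-1)·(9) − (9)·(-2) = 9
since m = R²·82 − 9²:  R² = (81 + 2871) / 82 = 36
R = √36 = 6  ⇒  r_B = 6 − 4 = 2

rB=2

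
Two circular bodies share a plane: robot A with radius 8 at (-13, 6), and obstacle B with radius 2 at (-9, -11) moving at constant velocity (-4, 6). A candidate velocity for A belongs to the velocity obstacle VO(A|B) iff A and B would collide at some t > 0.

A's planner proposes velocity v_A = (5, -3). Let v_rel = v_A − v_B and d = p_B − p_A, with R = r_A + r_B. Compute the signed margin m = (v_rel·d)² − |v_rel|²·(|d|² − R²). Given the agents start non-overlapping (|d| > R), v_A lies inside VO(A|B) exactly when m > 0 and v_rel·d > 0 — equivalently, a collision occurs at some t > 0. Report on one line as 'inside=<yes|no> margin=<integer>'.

d = (4, -17),  |d|² = 305;  R = 8+2 = 10,  c = 305−10² = 205
v_rel = (9, -9),  |v_rel|² = 162;  v_rel·d = (9)·(4) + (-9)·(-17) = 189
162·t² − 378·t + 205 = 0  ⇒  m = 189² − 162·205 = 2511
m = 2511 > 0,  v_rel·d = 189 > 0  ⇒  inside

inside=yes margin=2511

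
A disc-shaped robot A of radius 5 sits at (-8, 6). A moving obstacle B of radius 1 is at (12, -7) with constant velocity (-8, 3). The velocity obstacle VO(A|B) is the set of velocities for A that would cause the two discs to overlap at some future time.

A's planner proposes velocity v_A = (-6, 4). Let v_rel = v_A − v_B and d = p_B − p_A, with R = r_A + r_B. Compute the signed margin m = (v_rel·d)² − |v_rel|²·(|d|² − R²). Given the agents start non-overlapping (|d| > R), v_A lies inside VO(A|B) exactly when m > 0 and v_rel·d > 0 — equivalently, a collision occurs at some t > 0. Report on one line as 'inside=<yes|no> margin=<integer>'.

d = (20, -13),  |d|² = 569;  R = 5+1 = 6,  c = 569−6² = 533
v_rel = (2, 1),  |v_rel|² = 5;  v_rel·d = (2)·(20) + (1)·(-13) = 27
5·t² − 54·t + 533 = 0  ⇒  m = 27² − 5·533 = -1936
m = -1936 < 0,  v_rel·d = 27 > 0  ⇒  outside

inside=no margin=-1936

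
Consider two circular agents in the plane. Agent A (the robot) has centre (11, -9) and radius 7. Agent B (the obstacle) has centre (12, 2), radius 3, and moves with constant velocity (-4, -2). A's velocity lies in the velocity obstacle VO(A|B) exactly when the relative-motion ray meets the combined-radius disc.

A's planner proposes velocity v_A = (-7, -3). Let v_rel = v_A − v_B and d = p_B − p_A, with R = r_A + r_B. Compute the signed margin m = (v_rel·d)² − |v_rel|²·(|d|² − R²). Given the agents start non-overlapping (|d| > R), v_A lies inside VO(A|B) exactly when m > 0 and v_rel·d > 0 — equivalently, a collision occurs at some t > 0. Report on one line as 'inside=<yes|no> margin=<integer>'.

d = (1, 11),  |d|² = 122;  R = 7+3 = 10,  c = 122−10² = 22
v_rel = (-3, -1),  |v_rel|² = 10;  v_rel·d = (-3)·(1) + (-1)·(11) = -14
10·t² + 28·t + 22 = 0  ⇒  m = (-14)² − 10·22 = -24
m = -24 < 0,  v_rel·d = -14 < 0  ⇒  outside

inside=no margin=-24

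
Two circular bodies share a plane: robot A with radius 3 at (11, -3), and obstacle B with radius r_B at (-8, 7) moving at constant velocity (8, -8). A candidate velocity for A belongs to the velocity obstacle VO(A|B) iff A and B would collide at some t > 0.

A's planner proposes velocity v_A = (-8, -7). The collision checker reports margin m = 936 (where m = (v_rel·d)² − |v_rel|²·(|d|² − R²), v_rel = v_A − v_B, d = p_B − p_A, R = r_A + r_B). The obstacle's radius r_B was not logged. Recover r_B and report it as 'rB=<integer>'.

m = 936
d = (-19, 10);  v_rel = (-16, 1),  |v_rel|² = 257
v_rel×d = (-16)·(10) − (1)·(-19) = -141
since m = R²·257 − (-141)²:  R² = (19881 + 936) / 257 = 81
R = √81 = 9  ⇒  r_B = 9 − 3 = 6

rB=6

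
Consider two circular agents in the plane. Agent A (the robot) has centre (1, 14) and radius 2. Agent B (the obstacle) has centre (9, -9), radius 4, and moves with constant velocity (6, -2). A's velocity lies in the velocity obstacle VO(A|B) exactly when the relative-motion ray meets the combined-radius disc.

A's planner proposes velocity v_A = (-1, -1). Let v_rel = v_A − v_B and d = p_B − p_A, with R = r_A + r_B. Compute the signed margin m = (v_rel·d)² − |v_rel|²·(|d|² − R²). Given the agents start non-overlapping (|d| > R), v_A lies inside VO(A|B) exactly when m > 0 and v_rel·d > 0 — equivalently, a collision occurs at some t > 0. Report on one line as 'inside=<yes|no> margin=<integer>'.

d = (8, -23),  |d|² = 593;  R = 2+4 = 6,  c = 593−6² = 557
v_rel = (-7, 1),  |v_rel|² = 50;  v_rel·d = (-7)·(8) + (1)·(-23) = -79
50·t² + 158·t + 557 = 0  ⇒  m = (-79)² − 50·557 = -21609
m = -21609 < 0,  v_rel·d = -79 < 0  ⇒  outside

inside=no margin=-21609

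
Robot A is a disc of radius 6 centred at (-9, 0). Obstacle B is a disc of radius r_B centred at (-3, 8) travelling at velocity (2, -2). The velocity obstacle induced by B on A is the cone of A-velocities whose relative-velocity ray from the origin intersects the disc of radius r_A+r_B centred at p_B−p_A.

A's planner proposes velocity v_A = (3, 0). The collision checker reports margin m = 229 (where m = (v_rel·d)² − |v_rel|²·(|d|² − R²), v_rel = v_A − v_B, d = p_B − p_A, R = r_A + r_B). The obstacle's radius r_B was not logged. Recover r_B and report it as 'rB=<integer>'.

m = 229
d = (6, 8);  v_rel = (1, 2),  |v_rel|² = 5
v_rel×d = (1)·(8) − (2)·(6) = -4
since m = R²·5 − (-4)²:  R² = (16 + 229) / 5 = 49
R = √49 = 7  ⇒  r_B = 7 − 6 = 1

rB=1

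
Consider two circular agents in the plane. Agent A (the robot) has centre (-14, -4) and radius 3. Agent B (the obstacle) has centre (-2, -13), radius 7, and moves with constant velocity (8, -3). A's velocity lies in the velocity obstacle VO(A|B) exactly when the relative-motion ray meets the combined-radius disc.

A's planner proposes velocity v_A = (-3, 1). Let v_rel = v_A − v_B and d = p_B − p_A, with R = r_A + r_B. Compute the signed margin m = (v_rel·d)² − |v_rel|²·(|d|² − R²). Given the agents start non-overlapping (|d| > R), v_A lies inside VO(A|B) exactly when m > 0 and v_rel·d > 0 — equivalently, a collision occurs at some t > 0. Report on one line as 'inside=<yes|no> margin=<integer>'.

d = (12, -9),  |d|² = 225;  R = 3+7 = 10,  c = 225−10² = 125
v_rel = (-11, 4),  |v_rel|² = 137;  v_rel·d = (-11)·(12) + (4)·(-9) = -168
137·t² + 336·t + 125 = 0  ⇒  m = (-168)² − 137·125 = 11099
m = 11099 > 0,  v_rel·d = -168 < 0  ⇒  outside

inside=no margin=11099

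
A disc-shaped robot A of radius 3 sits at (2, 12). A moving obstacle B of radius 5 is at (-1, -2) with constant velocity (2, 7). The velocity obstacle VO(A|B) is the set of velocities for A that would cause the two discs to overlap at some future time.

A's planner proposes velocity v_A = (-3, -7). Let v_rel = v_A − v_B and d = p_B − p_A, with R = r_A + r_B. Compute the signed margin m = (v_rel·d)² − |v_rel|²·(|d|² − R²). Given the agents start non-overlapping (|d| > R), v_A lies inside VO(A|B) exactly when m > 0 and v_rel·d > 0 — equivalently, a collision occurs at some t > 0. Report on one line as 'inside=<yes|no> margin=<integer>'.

d = (-3, -14),  |d|² = 205;  R = 3+5 = 8,  c = 205−8² = 141
v_rel = (-5, -14),  |v_rel|² = 221;  v_rel·d = (-5)·(-3) + (-14)·(-14) = 211
221·t² − 422·t + 141 = 0  ⇒  m = 211² − 221·141 = 13360
m = 13360 > 0,  v_rel·d = 211 > 0  ⇒  inside

inside=yes margin=13360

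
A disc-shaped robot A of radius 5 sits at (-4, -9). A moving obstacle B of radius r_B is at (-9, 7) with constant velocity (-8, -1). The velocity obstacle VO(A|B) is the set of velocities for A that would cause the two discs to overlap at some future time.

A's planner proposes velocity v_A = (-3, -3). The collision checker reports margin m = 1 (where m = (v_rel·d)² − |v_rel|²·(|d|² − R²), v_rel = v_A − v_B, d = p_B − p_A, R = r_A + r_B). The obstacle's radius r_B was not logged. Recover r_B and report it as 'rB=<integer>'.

m = 1
d = (-5, 16);  v_rel = (5, -2),  |v_rel|² = 29
v_rel×d = (5)·(16) − (-2)·(-5) = 70
since m = R²·29 − 70²:  R² = (4900 + 1) / 29 = 169
R = √169 = 13  ⇒  r_B = 13 − 5 = 8

rB=8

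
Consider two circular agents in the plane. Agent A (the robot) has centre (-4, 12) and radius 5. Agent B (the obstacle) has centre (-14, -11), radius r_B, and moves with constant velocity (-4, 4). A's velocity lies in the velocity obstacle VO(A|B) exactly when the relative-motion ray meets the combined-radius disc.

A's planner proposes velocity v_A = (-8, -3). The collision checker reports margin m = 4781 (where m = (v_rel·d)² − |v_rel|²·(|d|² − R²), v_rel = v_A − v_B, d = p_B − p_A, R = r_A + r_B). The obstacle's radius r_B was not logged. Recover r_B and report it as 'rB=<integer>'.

m = 4781
d = (-10, -23);  v_rel = (-4, -7),  |v_rel|² = 65
v_rel×d = (-4)·(-23) − (-7)·(-10) = 22
since m = R²·65 − 22²:  R² = (484 + 4781) / 65 = 81
R = √81 = 9  ⇒  r_B = 9 − 5 = 4

rB=4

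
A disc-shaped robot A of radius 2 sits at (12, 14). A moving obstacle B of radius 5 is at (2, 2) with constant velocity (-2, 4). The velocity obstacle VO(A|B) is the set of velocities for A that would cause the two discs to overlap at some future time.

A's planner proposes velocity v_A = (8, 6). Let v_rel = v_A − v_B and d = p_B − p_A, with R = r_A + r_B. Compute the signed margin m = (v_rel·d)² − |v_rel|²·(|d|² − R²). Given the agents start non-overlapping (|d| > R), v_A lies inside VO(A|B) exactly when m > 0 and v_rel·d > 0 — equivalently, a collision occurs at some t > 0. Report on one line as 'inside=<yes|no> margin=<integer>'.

d = (-10, -12),  |d|² = 244;  R = 2+5 = 7,  c = 244−7² = 195
v_rel = (10, 2),  |v_rel|² = 104;  v_rel·d = (10)·(-10) + (2)·(-12) = -124
104·t² + 248·t + 195 = 0  ⇒  m = (-124)² − 104·195 = -4904
m = -4904 < 0,  v_rel·d = -124 < 0  ⇒  outside

inside=no margin=-4904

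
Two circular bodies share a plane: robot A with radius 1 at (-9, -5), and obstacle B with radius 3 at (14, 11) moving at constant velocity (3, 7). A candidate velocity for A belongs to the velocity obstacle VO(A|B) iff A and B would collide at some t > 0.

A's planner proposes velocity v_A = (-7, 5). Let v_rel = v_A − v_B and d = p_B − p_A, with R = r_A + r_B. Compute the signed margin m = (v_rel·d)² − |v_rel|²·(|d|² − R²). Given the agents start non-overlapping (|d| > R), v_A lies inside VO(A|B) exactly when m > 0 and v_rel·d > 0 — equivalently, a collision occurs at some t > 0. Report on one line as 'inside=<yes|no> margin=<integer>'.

d = (23, 16),  |d|² = 785;  R = 1+3 = 4,  c = 785−4² = 769
v_rel = (-10, -2),  |v_rel|² = 104;  v_rel·d = (-10)·(23) + (-2)·(16) = -262
104·t² + 524·t + 769 = 0  ⇒  m = (-262)² − 104·769 = -11332
m = -11332 < 0,  v_rel·d = -262 < 0  ⇒  outside

inside=no margin=-11332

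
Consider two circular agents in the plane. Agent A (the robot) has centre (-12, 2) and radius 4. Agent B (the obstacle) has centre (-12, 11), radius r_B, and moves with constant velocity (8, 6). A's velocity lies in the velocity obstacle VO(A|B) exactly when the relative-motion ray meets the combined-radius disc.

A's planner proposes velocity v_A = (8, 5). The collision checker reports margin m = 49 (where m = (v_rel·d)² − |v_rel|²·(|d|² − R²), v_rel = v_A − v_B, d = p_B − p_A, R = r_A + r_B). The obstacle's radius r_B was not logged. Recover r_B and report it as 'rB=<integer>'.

m = 49
d = (0, 9);  v_rel = (0, -1),  |v_rel|² = 1
v_rel×d = (0)·(9) − (-1)·(0) = 0
since m = R²·1 − 0²:  R² = (0 + 49) / 1 = 49
R = √49 = 7  ⇒  r_B = 7 − 4 = 3

rB=3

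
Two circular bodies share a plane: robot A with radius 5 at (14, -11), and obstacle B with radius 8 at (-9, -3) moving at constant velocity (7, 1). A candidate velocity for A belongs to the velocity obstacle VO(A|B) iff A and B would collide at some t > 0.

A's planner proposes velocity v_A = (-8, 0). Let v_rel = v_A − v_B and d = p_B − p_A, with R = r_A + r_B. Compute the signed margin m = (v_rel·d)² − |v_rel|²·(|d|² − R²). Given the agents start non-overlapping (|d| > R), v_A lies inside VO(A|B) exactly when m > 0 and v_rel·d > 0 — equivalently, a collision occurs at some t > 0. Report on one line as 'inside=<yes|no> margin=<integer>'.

d = (-23, 8),  |d|² = 593;  R = 5+8 = 13,  c = 593−13² = 424
v_rel = (-15, -1),  |v_rel|² = 226;  v_rel·d = (-15)·(-23) + (-1)·(8) = 337
226·t² − 674·t + 424 = 0  ⇒  m = 337² − 226·424 = 17745
m = 17745 > 0,  v_rel·d = 337 > 0  ⇒  inside

inside=yes margin=17745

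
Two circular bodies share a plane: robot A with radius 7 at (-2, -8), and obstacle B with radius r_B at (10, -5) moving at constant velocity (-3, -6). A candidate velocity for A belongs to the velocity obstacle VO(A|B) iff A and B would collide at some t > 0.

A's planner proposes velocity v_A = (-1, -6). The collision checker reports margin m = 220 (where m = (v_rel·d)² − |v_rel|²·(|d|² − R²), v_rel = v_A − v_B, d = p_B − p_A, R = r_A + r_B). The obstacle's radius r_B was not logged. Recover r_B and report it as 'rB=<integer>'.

m = 220
d = (12, 3);  v_rel = (2, 0),  |v_rel|² = 4
v_rel×d = (2)·(3) − (0)·(12) = 6
since m = R²·4 − 6²:  R² = (36 + 220) / 4 = 64
R = √64 = 8  ⇒  r_B = 8 − 7 = 1

rB=1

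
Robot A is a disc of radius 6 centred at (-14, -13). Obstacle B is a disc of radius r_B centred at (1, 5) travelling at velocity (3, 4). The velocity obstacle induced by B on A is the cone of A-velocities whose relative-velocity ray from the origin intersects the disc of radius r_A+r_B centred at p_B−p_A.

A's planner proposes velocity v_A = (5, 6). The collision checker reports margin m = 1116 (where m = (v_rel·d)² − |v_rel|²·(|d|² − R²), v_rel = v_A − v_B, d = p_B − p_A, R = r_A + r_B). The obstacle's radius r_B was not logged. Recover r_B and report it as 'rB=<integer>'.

m = 1116
d = (15, 18);  v_rel = (2, 2),  |v_rel|² = 8
v_rel×d = (2)·(18) − (2)·(15) = 6
since m = R²·8 − 6²:  R² = (36 + 1116) / 8 = 144
R = √144 = 12  ⇒  r_B = 12 − 6 = 6

rB=6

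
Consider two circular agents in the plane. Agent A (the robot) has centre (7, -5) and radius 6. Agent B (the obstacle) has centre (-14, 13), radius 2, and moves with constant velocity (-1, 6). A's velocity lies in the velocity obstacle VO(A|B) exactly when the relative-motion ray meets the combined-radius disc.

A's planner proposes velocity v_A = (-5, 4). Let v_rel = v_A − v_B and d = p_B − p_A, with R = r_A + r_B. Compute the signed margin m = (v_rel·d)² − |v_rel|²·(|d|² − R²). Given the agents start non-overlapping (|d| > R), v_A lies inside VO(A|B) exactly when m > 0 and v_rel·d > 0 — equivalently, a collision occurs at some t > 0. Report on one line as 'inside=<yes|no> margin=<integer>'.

d = (-21, 18),  |d|² = 765;  R = 6+2 = 8,  c = 765−8² = 701
v_rel = (-4, -2),  |v_rel|² = 20;  v_rel·d = (-4)·(-21) + (-2)·(18) = 48
20·t² − 96·t + 701 = 0  ⇒  m = 48² − 20·701 = -11716
m = -11716 < 0,  v_rel·d = 48 > 0  ⇒  outside

inside=no margin=-11716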